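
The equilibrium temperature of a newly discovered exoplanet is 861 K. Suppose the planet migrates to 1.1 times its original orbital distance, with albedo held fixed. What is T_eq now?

T_eq ≈ 821 K

T_eq ∝ L^(1/4) · d^(−1/2).
T′ = 861 / 1.1^(1/2) = 821 K.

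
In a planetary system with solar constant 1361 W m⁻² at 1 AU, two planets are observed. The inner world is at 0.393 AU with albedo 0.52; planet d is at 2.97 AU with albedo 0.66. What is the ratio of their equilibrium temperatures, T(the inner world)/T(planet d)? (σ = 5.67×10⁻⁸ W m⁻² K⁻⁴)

T_eq = [S₀(1−A)/(4σd²)]^(1/4), so T ∝ (1−A)^(1/4) / √d.
T₁ = [1361×0.48/(4×5.67×10⁻⁸×0.393²)]^(1/4) = 369.55 K.
T₂ = [1361×0.34/(4×5.67×10⁻⁸×2.97²)]^(1/4) = 123.32 K.

T₁/T₂ ≈ 2.997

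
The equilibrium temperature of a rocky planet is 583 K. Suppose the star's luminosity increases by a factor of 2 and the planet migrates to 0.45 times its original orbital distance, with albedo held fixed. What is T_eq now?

T_eq ∝ L^(1/4) · d^(−1/2).
T′ = 583 × 2^(1/4) / 0.45^(1/2) = 1030 K.

T_eq ≈ 1030 K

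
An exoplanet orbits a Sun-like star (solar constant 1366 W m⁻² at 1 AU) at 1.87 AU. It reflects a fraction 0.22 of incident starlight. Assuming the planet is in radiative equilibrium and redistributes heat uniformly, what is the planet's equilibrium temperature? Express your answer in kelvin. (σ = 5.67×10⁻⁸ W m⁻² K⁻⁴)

Flux at 1.87 AU: S = 1366/1.87² = 391 W m⁻².
Energy balance: absorbed = emitted ⇒ πR²·S(1−A) = 4πR²·σT_eq⁴, so T_eq⁴ = S(1−A)/(4σ).
T_eq = [391 × 0.78 / (4 × 5.67×10⁻⁸)]^(1/4) = (1.34×10⁹)^(1/4) = 191 K.

T_eq ≈ 191 K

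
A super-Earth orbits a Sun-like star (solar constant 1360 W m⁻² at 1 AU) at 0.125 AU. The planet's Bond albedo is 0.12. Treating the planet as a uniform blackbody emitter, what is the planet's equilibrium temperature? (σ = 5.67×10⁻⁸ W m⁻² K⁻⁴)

Flux at 0.125 AU: S = 1360/0.125² = 8.70×10⁴ W m⁻².
Energy balance: absorbed = emitted ⇒ πR²·S(1−A) = 4πR²·σT_eq⁴, so T_eq⁴ = S(1−A)/(4σ).
T_eq = [8.70×10⁴ × 0.88 / (4 × 5.67×10⁻⁸)]^(1/4) = (3.38×10¹¹)^(1/4) = 762 K.

T_eq ≈ 762 K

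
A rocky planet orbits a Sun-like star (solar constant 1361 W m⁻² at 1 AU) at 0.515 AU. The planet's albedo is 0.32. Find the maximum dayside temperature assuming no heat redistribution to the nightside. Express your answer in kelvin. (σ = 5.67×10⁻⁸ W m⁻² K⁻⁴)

Flux at 0.515 AU: S = 1361/0.515² = 5130 W m⁻².
With no redistribution each surface element balances locally: S(1−A) = σT⁴.
T = [5130 × 0.68 / 5.67×10⁻⁸]^(1/4) = (6.15×10¹⁰)^(1/4) = 498 K.

T_ss ≈ 498 K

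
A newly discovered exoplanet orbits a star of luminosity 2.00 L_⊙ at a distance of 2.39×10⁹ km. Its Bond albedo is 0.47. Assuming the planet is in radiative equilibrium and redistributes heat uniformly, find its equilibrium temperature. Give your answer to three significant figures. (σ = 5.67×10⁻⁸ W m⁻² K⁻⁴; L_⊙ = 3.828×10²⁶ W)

T_eq ≈ 70.7 K

d = 2.39×10⁹ km = 2.39×10¹² m.
L = 2.00 × 3.828×10²⁶ = 7.66×10²⁶ W.
Flux: S = L/(4πd²) = 7.66×10²⁶/(4π×(2.39×10¹²)²) = 10.7 W m⁻².
Energy balance: absorbed = emitted ⇒ πR²·S(1−A) = 4πR²·σT_eq⁴, so T_eq⁴ = S(1−A)/(4σ).
T_eq = [10.7 × 0.53 / (4 × 5.67×10⁻⁸)]^(1/4) = (2.49×10⁷)^(1/4) = 70.7 K.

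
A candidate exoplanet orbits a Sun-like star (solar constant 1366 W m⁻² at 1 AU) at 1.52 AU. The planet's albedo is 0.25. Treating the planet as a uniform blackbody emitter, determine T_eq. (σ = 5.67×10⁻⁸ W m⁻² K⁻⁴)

T_eq ≈ 210 K

Flux at 1.52 AU: S = 1366/1.52² = 591 W m⁻².
Energy balance: absorbed = emitted ⇒ πR²·S(1−A) = 4πR²·σT_eq⁴, so T_eq⁴ = S(1−A)/(4σ).
T_eq = [591 × 0.75 / (4 × 5.67×10⁻⁸)]^(1/4) = (1.96×10⁹)^(1/4) = 210 K.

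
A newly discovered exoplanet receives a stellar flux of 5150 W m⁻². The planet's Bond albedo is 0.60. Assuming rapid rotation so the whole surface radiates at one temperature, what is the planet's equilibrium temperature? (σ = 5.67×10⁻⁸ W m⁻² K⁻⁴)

T_eq ≈ 309 K

Energy balance: absorbed = emitted ⇒ πR²·S(1−A) = 4πR²·σT_eq⁴, so T_eq⁴ = S(1−A)/(4σ).
T_eq = [5150 × 0.40 / (4 × 5.67×10⁻⁸)]^(1/4) = (9.08×10⁹)^(1/4) = 309 K.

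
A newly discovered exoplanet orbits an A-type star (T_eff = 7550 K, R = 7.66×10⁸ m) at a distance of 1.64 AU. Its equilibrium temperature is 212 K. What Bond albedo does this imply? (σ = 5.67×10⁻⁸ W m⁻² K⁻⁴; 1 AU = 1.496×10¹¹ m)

d = 1.64 AU = 2.45×10¹¹ m.
L = 4πR_⋆²σT_⋆⁴ = 4π(7.66×10⁸)² × 5.67×10⁻⁸ × (7550)⁴ = 1.36×10²⁷ W.
S = L/(4πd²) = 1800 W m⁻².
From T_eq⁴ = S(1−A)/(4σ): 1−A = 4σT_eq⁴/S.
1−A = 4 × 5.67×10⁻⁸ × (212)⁴ / 1800 = 0.255.

A ≈ 0.74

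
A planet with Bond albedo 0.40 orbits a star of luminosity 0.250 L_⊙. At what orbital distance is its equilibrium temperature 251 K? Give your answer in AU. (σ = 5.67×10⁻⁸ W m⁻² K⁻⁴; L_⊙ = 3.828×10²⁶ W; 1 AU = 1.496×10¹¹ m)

d ≈ 0.476 AU

L = 0.250 × 3.828×10²⁶ = 9.57×10²⁵ W.
From T_eq⁴ = L(1−A)/(16πσd²): d = √[L(1−A)/(16πσT_eq⁴)].
d = √[9.57×10²⁵ × 0.60 / (16π × 5.67×10⁻⁸ × (251)⁴)] = 7.12×10¹⁰ m = 0.476 AU.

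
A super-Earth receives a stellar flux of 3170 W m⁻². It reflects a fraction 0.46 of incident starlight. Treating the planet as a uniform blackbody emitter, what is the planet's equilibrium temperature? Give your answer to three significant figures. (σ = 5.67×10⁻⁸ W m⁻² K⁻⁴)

Energy balance: absorbed = emitted ⇒ πR²·S(1−A) = 4πR²·σT_eq⁴, so T_eq⁴ = S(1−A)/(4σ).
T_eq = [3170 × 0.54 / (4 × 5.67×10⁻⁸)]^(1/4) = (7.55×10⁹)^(1/4) = 295 K.

T_eq ≈ 295 K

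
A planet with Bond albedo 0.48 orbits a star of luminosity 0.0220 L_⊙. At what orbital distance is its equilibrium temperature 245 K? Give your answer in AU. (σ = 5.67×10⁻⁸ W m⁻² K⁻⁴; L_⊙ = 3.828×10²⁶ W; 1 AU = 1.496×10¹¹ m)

L = 0.0220 × 3.828×10²⁶ = 8.42×10²⁴ W.
From T_eq⁴ = L(1−A)/(16πσd²): d = √[L(1−A)/(16πσT_eq⁴)].
d = √[8.42×10²⁴ × 0.52 / (16π × 5.67×10⁻⁸ × (245)⁴)] = 2.07×10¹⁰ m = 0.138 AU.

d ≈ 0.138 AU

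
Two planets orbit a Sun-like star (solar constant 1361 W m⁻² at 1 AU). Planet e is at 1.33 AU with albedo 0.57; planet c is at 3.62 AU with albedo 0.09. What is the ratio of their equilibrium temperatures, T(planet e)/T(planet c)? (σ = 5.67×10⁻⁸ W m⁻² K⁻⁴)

T₁/T₂ ≈ 1.368

T_eq = [S₀(1−A)/(4σd²)]^(1/4), so T ∝ (1−A)^(1/4) / √d.
T₁ = [1361×0.43/(4×5.67×10⁻⁸×1.33²)]^(1/4) = 195.43 K.
T₂ = [1361×0.91/(4×5.67×10⁻⁸×3.62²)]^(1/4) = 142.88 K.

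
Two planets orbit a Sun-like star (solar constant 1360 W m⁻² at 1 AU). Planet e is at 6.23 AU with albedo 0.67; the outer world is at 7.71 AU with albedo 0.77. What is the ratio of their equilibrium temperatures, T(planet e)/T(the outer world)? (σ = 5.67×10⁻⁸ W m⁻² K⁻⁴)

T_eq = [S₀(1−A)/(4σd²)]^(1/4), so T ∝ (1−A)^(1/4) / √d.
T₁ = [1360×0.33/(4×5.67×10⁻⁸×6.23²)]^(1/4) = 84.50 K.
T₂ = [1360×0.23/(4×5.67×10⁻⁸×7.71²)]^(1/4) = 69.40 K.

T₁/T₂ ≈ 1.218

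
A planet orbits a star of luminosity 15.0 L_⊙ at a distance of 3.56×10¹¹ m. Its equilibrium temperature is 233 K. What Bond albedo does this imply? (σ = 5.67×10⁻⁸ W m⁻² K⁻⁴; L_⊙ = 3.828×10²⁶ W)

L = 15.0 × 3.828×10²⁶ = 5.74×10²⁷ W.
Flux: S = L/(4πd²) = 5.74×10²⁷/(4π×(3.56×10¹¹)²) = 3610 W m⁻².
From T_eq⁴ = S(1−A)/(4σ): 1−A = 4σT_eq⁴/S.
1−A = 4 × 5.67×10⁻⁸ × (233)⁴ / 3610 = 0.185.

A ≈ 0.81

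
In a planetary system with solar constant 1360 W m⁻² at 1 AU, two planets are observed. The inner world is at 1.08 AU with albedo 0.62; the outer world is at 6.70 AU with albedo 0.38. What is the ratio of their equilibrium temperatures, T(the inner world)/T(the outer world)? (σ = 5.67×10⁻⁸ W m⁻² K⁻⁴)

T_eq = [S₀(1−A)/(4σd²)]^(1/4), so T ∝ (1−A)^(1/4) / √d.
T₁ = [1360×0.38/(4×5.67×10⁻⁸×1.08²)]^(1/4) = 210.24 K.
T₂ = [1360×0.62/(4×5.67×10⁻⁸×6.70²)]^(1/4) = 95.40 K.

T₁/T₂ ≈ 2.204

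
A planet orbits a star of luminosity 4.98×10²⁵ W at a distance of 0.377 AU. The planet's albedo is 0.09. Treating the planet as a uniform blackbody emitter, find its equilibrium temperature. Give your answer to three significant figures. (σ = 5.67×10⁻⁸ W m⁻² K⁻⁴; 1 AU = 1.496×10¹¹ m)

T_eq ≈ 266 K

d = 0.377 AU = 5.64×10¹⁰ m.
Flux: S = L/(4πd²) = 4.98×10²⁵/(4π×(5.64×10¹⁰)²) = 1250 W m⁻².
Energy balance: absorbed = emitted ⇒ πR²·S(1−A) = 4πR²·σT_eq⁴, so T_eq⁴ = S(1−A)/(4σ).
T_eq = [1250 × 0.91 / (4 × 5.67×10⁻⁸)]^(1/4) = (5.00×10⁹)^(1/4) = 266 K.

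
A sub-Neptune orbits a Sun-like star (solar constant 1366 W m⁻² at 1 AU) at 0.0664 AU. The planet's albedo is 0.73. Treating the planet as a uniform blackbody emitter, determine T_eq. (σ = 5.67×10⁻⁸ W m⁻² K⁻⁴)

Flux at 0.0664 AU: S = 1366/0.0664² = 3.10×10⁵ W m⁻².
Energy balance: absorbed = emitted ⇒ πR²·S(1−A) = 4πR²·σT_eq⁴, so T_eq⁴ = S(1−A)/(4σ).
T_eq = [3.10×10⁵ × 0.27 / (4 × 5.67×10⁻⁸)]^(1/4) = (3.69×10¹¹)^(1/4) = 779 K.

T_eq ≈ 779 K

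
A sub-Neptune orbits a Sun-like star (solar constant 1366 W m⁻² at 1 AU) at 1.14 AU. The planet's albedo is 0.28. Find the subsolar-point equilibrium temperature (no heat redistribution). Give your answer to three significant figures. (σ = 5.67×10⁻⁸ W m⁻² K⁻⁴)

T_ss ≈ 340 K

Flux at 1.14 AU: S = 1366/1.14² = 1050 W m⁻².
At the subsolar point the surface absorbs S(1−A) and emits σT⁴ per unit area — no factor of 4, since only the local patch is in balance.
T = [1050 × 0.72 / 5.67×10⁻⁸]^(1/4) = (1.33×10¹⁰)^(1/4) = 340 K.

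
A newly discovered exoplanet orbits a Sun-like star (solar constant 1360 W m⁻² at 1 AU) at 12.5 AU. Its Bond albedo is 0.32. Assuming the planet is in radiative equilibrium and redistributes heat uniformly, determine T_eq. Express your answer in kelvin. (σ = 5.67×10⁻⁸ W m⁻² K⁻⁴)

T_eq ≈ 71.5 K

Flux at 12.5 AU: S = 1360/12.5² = 8.70 W m⁻².
Energy balance: absorbed = emitted ⇒ πR²·S(1−A) = 4πR²·σT_eq⁴, so T_eq⁴ = S(1−A)/(4σ).
T_eq = [8.70 × 0.68 / (4 × 5.67×10⁻⁸)]^(1/4) = (2.61×10⁷)^(1/4) = 71.5 K.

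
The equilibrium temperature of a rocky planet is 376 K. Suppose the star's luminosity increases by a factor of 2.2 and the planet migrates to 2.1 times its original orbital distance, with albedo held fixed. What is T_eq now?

T_eq ∝ L^(1/4) · d^(−1/2).
T′ = 376 × 2.2^(1/4) / 2.1^(1/2) = 316 K.

T_eq ≈ 316 K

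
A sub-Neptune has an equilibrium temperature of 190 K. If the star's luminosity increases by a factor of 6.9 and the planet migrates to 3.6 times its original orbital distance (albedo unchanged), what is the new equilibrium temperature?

T_eq ≈ 162 K

T_eq ∝ L^(1/4) · d^(−1/2).
T′ = 190 × 6.9^(1/4) / 3.6^(1/2) = 162 K.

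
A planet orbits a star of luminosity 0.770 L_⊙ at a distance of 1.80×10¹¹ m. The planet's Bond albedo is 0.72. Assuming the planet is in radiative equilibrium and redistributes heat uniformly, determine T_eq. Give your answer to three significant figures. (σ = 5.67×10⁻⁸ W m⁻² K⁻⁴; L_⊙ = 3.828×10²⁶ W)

L = 0.770 × 3.828×10²⁶ = 2.95×10²⁶ W.
Flux: S = L/(4πd²) = 2.95×10²⁶/(4π×(1.80×10¹¹)²) = 724 W m⁻².
Energy balance: absorbed = emitted ⇒ πR²·S(1−A) = 4πR²·σT_eq⁴, so T_eq⁴ = S(1−A)/(4σ).
T_eq = [724 × 0.28 / (4 × 5.67×10⁻⁸)]^(1/4) = (8.94×10⁸)^(1/4) = 173 K.

T_eq ≈ 173 K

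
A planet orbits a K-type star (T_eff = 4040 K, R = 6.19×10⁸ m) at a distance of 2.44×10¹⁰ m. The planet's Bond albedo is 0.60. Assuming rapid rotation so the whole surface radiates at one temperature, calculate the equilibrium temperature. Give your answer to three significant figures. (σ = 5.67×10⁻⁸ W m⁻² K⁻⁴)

L = 4πR_⋆²σT_⋆⁴ = 4π(6.19×10⁸)² × 5.67×10⁻⁸ × (4040)⁴ = 7.27×10²⁵ W.
S = L/(4πd²) = 9720 W m⁻².
Energy balance: absorbed = emitted ⇒ πR²·S(1−A) = 4πR²·σT_eq⁴, so T_eq⁴ = S(1−A)/(4σ).
T_eq = [9720 × 0.40 / (4 × 5.67×10⁻⁸)]^(1/4) = (1.71×10¹⁰)^(1/4) = 362 K.

T_eq ≈ 362 K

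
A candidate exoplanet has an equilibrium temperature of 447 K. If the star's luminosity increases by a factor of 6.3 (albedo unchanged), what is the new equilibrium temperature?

T_eq ∝ L^(1/4) · d^(−1/2).
T′ = 447 × 6.3^(1/4) = 708 K.

T_eq ≈ 708 K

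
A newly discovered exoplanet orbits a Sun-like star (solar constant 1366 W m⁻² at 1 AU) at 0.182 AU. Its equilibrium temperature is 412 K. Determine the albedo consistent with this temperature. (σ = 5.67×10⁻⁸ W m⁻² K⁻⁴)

A ≈ 0.84

Flux at 0.182 AU: S = 1366/0.182² = 4.12×10⁴ W m⁻².
From T_eq⁴ = S(1−A)/(4σ): 1−A = 4σT_eq⁴/S.
1−A = 4 × 5.67×10⁻⁸ × (412)⁴ / 4.12×10⁴ = 0.158.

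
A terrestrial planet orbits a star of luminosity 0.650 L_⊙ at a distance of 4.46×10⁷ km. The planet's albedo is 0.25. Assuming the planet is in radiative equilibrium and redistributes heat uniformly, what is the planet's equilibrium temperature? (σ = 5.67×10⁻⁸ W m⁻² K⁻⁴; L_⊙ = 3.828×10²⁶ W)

d = 4.46×10⁷ km = 4.46×10¹⁰ m.
L = 0.650 × 3.828×10²⁶ = 2.49×10²⁶ W.
Flux: S = L/(4πd²) = 2.49×10²⁶/(4π×(4.46×10¹⁰)²) = 9950 W m⁻².
Energy balance: absorbed = emitted ⇒ πR²·S(1−A) = 4πR²·σT_eq⁴, so T_eq⁴ = S(1−A)/(4σ).
T_eq = [9950 × 0.75 / (4 × 5.67×10⁻⁸)]^(1/4) = (3.29×10¹⁰)^(1/4) = 426 K.

T_eq ≈ 426 K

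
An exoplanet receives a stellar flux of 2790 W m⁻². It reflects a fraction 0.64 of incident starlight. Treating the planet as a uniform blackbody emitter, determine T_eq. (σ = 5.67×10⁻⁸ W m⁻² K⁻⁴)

Energy balance: absorbed = emitted ⇒ πR²·S(1−A) = 4πR²·σT_eq⁴, so T_eq⁴ = S(1−A)/(4σ).
T_eq = [2790 × 0.36 / (4 × 5.67×10⁻⁸)]^(1/4) = (4.43×10⁹)^(1/4) = 258 K.

T_eq ≈ 258 K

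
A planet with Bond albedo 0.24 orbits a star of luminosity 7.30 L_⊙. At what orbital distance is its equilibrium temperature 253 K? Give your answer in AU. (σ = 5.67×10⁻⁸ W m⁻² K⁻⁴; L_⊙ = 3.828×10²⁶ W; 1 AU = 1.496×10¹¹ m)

d ≈ 2.85 AU

L = 7.30 × 3.828×10²⁶ = 2.79×10²⁷ W.
From T_eq⁴ = L(1−A)/(16πσd²): d = √[L(1−A)/(16πσT_eq⁴)].
d = √[2.79×10²⁷ × 0.76 / (16π × 5.67×10⁻⁸ × (253)⁴)] = 4.26×10¹¹ m = 2.85 AU.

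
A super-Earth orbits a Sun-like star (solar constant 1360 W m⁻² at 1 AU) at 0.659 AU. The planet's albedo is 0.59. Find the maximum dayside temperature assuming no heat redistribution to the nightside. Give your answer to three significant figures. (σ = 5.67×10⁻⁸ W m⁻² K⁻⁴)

T_ss ≈ 388 K

Flux at 0.659 AU: S = 1360/0.659² = 3130 W m⁻².
With no redistribution each surface element balances locally: S(1−A) = σT⁴.
T = [3130 × 0.41 / 5.67×10⁻⁸]^(1/4) = (2.26×10¹⁰)^(1/4) = 388 K.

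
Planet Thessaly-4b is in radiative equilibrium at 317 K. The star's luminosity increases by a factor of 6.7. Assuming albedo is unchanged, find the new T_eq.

T_eq ∝ L^(1/4) · d^(−1/2).
T′ = 317 × 6.7^(1/4) = 510 K.

T_eq ≈ 510 K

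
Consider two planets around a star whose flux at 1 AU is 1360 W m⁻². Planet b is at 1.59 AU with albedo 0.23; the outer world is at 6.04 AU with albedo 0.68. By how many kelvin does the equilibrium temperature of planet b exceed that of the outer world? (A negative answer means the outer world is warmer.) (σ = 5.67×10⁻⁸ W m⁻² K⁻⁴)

T_eq = [S₀(1−A)/(4σd²)]^(1/4), so T ∝ (1−A)^(1/4) / √d.
T₁ = [1360×0.77/(4×5.67×10⁻⁸×1.59²)]^(1/4) = 206.73 K.
T₂ = [1360×0.32/(4×5.67×10⁻⁸×6.04²)]^(1/4) = 85.16 K.

ΔT ≈ 121.6 K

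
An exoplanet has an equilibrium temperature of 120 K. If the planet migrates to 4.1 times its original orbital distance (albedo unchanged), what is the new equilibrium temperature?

T_eq ∝ L^(1/4) · d^(−1/2).
T′ = 120 / 4.1^(1/2) = 59.3 K.

T_eq ≈ 59.3 K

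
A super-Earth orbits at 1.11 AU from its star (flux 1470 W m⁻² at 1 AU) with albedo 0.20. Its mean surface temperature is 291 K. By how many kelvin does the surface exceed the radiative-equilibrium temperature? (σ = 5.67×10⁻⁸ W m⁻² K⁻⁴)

S = 1470/1.11² = 1193 W m⁻².
T_eq = [S(1−A)/(4σ)]^(1/4) = [1193×0.80/(4×5.67×10⁻⁸)]^(1/4) = 254.7 K.
ΔT = T_surf − T_eq = 291 − 254.7.

ΔT ≈ 36.3 K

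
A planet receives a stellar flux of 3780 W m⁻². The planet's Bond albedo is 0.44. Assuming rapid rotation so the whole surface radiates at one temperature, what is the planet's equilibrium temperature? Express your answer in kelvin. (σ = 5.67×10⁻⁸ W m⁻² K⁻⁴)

T_eq ≈ 311 K

Energy balance: absorbed = emitted ⇒ πR²·S(1−A) = 4πR²·σT_eq⁴, so T_eq⁴ = S(1−A)/(4σ).
T_eq = [3780 × 0.56 / (4 × 5.67×10⁻⁸)]^(1/4) = (9.33×10⁹)^(1/4) = 311 K.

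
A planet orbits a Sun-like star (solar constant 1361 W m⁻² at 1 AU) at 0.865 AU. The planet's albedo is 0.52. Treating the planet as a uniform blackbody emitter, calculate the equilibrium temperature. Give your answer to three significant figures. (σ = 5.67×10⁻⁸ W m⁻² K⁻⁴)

T_eq ≈ 249 K

Flux at 0.865 AU: S = 1361/0.865² = 1820 W m⁻².
Energy balance: absorbed = emitted ⇒ πR²·S(1−A) = 4πR²·σT_eq⁴, so T_eq⁴ = S(1−A)/(4σ).
T_eq = [1820 × 0.48 / (4 × 5.67×10⁻⁸)]^(1/4) = (3.85×10⁹)^(1/4) = 249 K.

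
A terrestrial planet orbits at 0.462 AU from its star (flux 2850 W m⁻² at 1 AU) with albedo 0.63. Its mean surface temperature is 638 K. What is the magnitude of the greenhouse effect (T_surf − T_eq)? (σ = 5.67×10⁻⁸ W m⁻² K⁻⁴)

S = 2850/0.462² = 1.335×10⁴ W m⁻².
T_eq = [S(1−A)/(4σ)]^(1/4) = [1.335×10⁴×0.37/(4×5.67×10⁻⁸)]^(1/4) = 384.2 K.
ΔT = T_surf − T_eq = 638 − 384.2.

ΔT ≈ 253.8 K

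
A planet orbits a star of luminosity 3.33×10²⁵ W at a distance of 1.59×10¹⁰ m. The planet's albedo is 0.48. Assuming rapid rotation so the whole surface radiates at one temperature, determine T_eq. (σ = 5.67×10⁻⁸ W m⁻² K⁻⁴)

Flux: S = L/(4πd²) = 3.33×10²⁵/(4π×(1.59×10¹⁰)²) = 1.05×10⁴ W m⁻².
Energy balance: absorbed = emitted ⇒ πR²·S(1−A) = 4πR²·σT_eq⁴, so T_eq⁴ = S(1−A)/(4σ).
T_eq = [1.05×10⁴ × 0.52 / (4 × 5.67×10⁻⁸)]^(1/4) = (2.40×10¹⁰)^(1/4) = 394 K.

T_eq ≈ 394 K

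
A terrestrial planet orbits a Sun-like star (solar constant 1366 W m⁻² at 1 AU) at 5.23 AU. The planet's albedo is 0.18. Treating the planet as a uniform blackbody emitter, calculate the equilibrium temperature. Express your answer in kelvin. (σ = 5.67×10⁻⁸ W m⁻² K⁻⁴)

T_eq ≈ 116 K

Flux at 5.23 AU: S = 1366/5.23² = 49.9 W m⁻².
Energy balance: absorbed = emitted ⇒ πR²·S(1−A) = 4πR²·σT_eq⁴, so T_eq⁴ = S(1−A)/(4σ).
T_eq = [49.9 × 0.82 / (4 × 5.67×10⁻⁸)]^(1/4) = (1.81×10⁸)^(1/4) = 116 K.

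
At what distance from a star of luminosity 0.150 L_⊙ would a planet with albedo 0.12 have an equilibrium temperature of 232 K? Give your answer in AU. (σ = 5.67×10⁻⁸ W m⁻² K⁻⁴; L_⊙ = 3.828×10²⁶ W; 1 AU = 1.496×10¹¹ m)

L = 0.150 × 3.828×10²⁶ = 5.74×10²⁵ W.
From T_eq⁴ = L(1−A)/(16πσd²): d = √[L(1−A)/(16πσT_eq⁴)].
d = √[5.74×10²⁵ × 0.88 / (16π × 5.67×10⁻⁸ × (232)⁴)] = 7.82×10¹⁰ m = 0.523 AU.

d ≈ 0.523 AU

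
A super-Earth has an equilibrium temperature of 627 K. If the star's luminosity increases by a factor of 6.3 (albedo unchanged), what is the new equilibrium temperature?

T_eq ∝ L^(1/4) · d^(−1/2).
T′ = 627 × 6.3^(1/4) = 993 K.

T_eq ≈ 993 K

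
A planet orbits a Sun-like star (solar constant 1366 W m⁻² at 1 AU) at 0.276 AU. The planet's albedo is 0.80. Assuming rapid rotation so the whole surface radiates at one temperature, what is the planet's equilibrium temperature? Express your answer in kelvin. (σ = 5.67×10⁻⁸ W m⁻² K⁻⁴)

Flux at 0.276 AU: S = 1366/0.276² = 1.79×10⁴ W m⁻².
Energy balance: absorbed = emitted ⇒ πR²·S(1−A) = 4πR²·σT_eq⁴, so T_eq⁴ = S(1−A)/(4σ).
T_eq = [1.79×10⁴ × 0.20 / (4 × 5.67×10⁻⁸)]^(1/4) = (1.58×10¹⁰)^(1/4) = 355 K.

T_eq ≈ 355 K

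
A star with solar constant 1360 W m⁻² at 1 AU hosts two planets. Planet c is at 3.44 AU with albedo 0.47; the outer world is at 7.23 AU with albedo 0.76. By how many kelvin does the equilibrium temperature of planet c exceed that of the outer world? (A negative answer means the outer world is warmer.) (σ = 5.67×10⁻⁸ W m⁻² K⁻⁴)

ΔT ≈ 55.6 K

T_eq = [S₀(1−A)/(4σd²)]^(1/4), so T ∝ (1−A)^(1/4) / √d.
T₁ = [1360×0.53/(4×5.67×10⁻⁸×3.44²)]^(1/4) = 128.02 K.
T₂ = [1360×0.24/(4×5.67×10⁻⁸×7.23²)]^(1/4) = 72.44 K.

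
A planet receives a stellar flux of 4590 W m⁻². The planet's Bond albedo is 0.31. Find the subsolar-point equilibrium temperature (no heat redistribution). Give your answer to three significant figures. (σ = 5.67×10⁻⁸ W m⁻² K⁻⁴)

T_ss ≈ 486 K

At the subsolar point the surface absorbs S(1−A) and emits σT⁴ per unit area — no factor of 4, since only the local patch is in balance.
T = [4590 × 0.69 / 5.67×10⁻⁸]^(1/4) = (5.59×10¹⁰)^(1/4) = 486 K.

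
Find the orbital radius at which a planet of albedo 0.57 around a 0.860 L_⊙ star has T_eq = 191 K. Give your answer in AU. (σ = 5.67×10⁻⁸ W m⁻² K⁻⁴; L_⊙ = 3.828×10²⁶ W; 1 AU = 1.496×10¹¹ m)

L = 0.860 × 3.828×10²⁶ = 3.29×10²⁶ W.
From T_eq⁴ = L(1−A)/(16πσd²): d = √[L(1−A)/(16πσT_eq⁴)].
d = √[3.29×10²⁶ × 0.43 / (16π × 5.67×10⁻⁸ × (191)⁴)] = 1.93×10¹¹ m = 1.29 AU.

d ≈ 1.29 AU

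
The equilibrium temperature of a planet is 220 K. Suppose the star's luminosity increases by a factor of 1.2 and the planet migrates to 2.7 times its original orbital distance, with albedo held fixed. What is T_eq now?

T_eq ≈ 140 K

T_eq ∝ L^(1/4) · d^(−1/2).
T′ = 220 × 1.2^(1/4) / 2.7^(1/2) = 140 K.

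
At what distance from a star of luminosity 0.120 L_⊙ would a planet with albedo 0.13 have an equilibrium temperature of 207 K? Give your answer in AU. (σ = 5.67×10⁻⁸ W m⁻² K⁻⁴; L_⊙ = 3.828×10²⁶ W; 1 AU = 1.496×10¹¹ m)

d ≈ 0.584 AU

L = 0.120 × 3.828×10²⁶ = 4.59×10²⁵ W.
From T_eq⁴ = L(1−A)/(16πσd²): d = √[L(1−A)/(16πσT_eq⁴)].
d = √[4.59×10²⁵ × 0.87 / (16π × 5.67×10⁻⁸ × (207)⁴)] = 8.74×10¹⁰ m = 0.584 AU.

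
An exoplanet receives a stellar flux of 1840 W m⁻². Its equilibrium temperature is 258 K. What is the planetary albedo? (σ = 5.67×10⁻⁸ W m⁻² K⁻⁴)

From T_eq⁴ = S(1−A)/(4σ): 1−A = 4σT_eq⁴/S.
1−A = 4 × 5.67×10⁻⁸ × (258)⁴ / 1840 = 0.546.

A ≈ 0.45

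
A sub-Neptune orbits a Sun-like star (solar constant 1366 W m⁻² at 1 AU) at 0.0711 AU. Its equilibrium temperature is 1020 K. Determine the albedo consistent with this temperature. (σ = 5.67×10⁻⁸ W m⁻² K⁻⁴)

A ≈ 0.09

Flux at 0.0711 AU: S = 1366/0.0711² = 2.70×10⁵ W m⁻².
From T_eq⁴ = S(1−A)/(4σ): 1−A = 4σT_eq⁴/S.
1−A = 4 × 5.67×10⁻⁸ × (1020)⁴ / 2.70×10⁵ = 0.909.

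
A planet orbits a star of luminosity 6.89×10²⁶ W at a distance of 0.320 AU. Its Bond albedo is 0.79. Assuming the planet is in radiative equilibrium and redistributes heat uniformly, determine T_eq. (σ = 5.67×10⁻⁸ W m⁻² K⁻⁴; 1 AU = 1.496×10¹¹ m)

T_eq ≈ 386 K

d = 0.320 AU = 4.79×10¹⁰ m.
Flux: S = L/(4πd²) = 6.89×10²⁶/(4π×(4.79×10¹⁰)²) = 2.39×10⁴ W m⁻².
Energy balance: absorbed = emitted ⇒ πR²·S(1−A) = 4πR²·σT_eq⁴, so T_eq⁴ = S(1−A)/(4σ).
T_eq = [2.39×10⁴ × 0.21 / (4 × 5.67×10⁻⁸)]^(1/4) = (2.22×10¹⁰)^(1/4) = 386 K.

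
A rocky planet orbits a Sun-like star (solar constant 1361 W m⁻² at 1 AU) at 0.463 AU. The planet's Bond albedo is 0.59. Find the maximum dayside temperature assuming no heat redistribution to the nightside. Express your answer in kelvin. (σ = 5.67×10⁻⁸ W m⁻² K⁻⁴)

T_ss ≈ 463 K

Flux at 0.463 AU: S = 1361/0.463² = 6350 W m⁻².
With no redistribution each surface element balances locally: S(1−A) = σT⁴.
T = [6350 × 0.41 / 5.67×10⁻⁸]^(1/4) = (4.59×10¹⁰)^(1/4) = 463 K.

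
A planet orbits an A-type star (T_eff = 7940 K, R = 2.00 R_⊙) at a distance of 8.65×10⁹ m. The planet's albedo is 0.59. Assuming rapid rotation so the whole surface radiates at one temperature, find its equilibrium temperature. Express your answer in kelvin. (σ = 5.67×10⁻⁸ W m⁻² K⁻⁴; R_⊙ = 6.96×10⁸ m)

R_⋆ = 2.00 × 6.96×10⁸ = 1.39×10⁹ m.
L = 4πR_⋆²σT_⋆⁴ = 4π(1.39×10⁹)² × 5.67×10⁻⁸ × (7940)⁴ = 5.49×10²⁷ W.
S = L/(4πd²) = 5.84×10⁶ W m⁻².
Energy balance: absorbed = emitted ⇒ πR²·S(1−A) = 4πR²·σT_eq⁴, so T_eq⁴ = S(1−A)/(4σ).
T_eq = [5.84×10⁶ × 0.41 / (4 × 5.67×10⁻⁸)]^(1/4) = (1.05×10¹³)^(1/4) = 1800 K.

T_eq ≈ 1800 K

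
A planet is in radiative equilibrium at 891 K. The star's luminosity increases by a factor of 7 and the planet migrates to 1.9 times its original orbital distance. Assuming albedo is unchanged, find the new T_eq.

T_eq ≈ 1050 K

T_eq ∝ L^(1/4) · d^(−1/2).
T′ = 891 × 7^(1/4) / 1.9^(1/2) = 1050 K.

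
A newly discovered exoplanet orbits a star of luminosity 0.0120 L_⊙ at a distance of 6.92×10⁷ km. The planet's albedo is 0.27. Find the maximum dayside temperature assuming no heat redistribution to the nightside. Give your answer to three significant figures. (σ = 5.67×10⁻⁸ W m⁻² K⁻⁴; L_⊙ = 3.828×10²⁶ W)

T_ss ≈ 177 K

d = 6.92×10⁷ km = 6.92×10¹⁰ m.
L = 0.0120 × 3.828×10²⁶ = 4.59×10²⁴ W.
Flux: S = L/(4πd²) = 4.59×10²⁴/(4π×(6.92×10¹⁰)²) = 76.3 W m⁻².
With no redistribution each surface element balances locally: S(1−A) = σT⁴.
T = [76.3 × 0.73 / 5.67×10⁻⁸]^(1/4) = (9.83×10⁸)^(1/4) = 177 K.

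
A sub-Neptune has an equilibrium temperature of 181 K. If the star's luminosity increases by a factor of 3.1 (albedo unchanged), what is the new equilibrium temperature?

T_eq ∝ L^(1/4) · d^(−1/2).
T′ = 181 × 3.1^(1/4) = 240 K.

T_eq ≈ 240 K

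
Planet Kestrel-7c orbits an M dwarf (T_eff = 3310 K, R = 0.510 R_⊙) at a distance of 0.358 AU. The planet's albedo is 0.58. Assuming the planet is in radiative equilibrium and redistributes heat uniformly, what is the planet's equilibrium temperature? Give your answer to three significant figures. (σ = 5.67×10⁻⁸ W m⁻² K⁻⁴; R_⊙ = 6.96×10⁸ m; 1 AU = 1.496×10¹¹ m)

T_eq ≈ 153 K

R_⋆ = 0.510 × 6.96×10⁸ = 3.55×10⁸ m.
d = 0.358 AU = 5.36×10¹⁰ m.
L = 4πR_⋆²σT_⋆⁴ = 4π(3.55×10⁸)² × 5.67×10⁻⁸ × (3310)⁴ = 1.08×10²⁵ W.
S = L/(4πd²) = 299 W m⁻².
Energy balance: absorbed = emitted ⇒ πR²·S(1−A) = 4πR²·σT_eq⁴, so T_eq⁴ = S(1−A)/(4σ).
T_eq = [299 × 0.42 / (4 × 5.67×10⁻⁸)]^(1/4) = (5.54×10⁸)^(1/4) = 153 K.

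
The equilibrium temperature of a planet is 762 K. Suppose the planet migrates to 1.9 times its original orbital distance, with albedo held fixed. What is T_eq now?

T_eq ≈ 553 K

T_eq ∝ L^(1/4) · d^(−1/2).
T′ = 762 / 1.9^(1/2) = 553 K.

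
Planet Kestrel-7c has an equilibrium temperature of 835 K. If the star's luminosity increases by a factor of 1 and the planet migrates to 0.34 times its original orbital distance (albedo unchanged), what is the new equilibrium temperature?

T_eq ≈ 1430 K

T_eq ∝ L^(1/4) · d^(−1/2).
T′ = 835 × 1^(1/4) / 0.34^(1/2) = 1430 K.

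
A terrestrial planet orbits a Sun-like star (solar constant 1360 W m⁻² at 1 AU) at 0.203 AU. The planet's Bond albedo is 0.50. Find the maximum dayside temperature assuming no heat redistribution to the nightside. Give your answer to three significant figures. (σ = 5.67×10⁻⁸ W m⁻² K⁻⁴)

T_ss ≈ 734 K

Flux at 0.203 AU: S = 1360/0.203² = 3.30×10⁴ W m⁻².
With no redistribution each surface element balances locally: S(1−A) = σT⁴.
T = [3.30×10⁴ × 0.50 / 5.67×10⁻⁸]^(1/4) = (2.91×10¹¹)^(1/4) = 734 K.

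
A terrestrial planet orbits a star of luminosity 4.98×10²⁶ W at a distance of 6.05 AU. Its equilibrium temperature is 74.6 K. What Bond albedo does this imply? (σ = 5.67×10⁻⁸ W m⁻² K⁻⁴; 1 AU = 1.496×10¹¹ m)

d = 6.05 AU = 9.05×10¹¹ m.
Flux: S = L/(4πd²) = 4.98×10²⁶/(4π×(9.05×10¹¹)²) = 48.4 W m⁻².
From T_eq⁴ = S(1−A)/(4σ): 1−A = 4σT_eq⁴/S.
1−A = 4 × 5.67×10⁻⁸ × (74.6)⁴ / 48.4 = 0.145.

A ≈ 0.85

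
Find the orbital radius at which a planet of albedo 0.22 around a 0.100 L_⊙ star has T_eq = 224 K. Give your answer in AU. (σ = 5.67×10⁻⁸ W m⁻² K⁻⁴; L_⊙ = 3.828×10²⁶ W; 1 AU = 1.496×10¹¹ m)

L = 0.100 × 3.828×10²⁶ = 3.83×10²⁵ W.
From T_eq⁴ = L(1−A)/(16πσd²): d = √[L(1−A)/(16πσT_eq⁴)].
d = √[3.83×10²⁵ × 0.78 / (16π × 5.67×10⁻⁸ × (224)⁴)] = 6.45×10¹⁰ m = 0.431 AU.

d ≈ 0.431 AU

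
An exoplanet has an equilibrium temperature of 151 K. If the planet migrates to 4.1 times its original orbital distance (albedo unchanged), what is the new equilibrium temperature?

T_eq ∝ L^(1/4) · d^(−1/2).
T′ = 151 / 4.1^(1/2) = 74.6 K.

T_eq ≈ 74.6 K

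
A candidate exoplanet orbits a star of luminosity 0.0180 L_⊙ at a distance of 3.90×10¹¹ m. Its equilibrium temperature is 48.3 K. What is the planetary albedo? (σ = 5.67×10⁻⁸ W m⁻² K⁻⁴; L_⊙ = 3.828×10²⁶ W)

A ≈ 0.66

L = 0.0180 × 3.828×10²⁶ = 6.89×10²⁴ W.
Flux: S = L/(4πd²) = 6.89×10²⁴/(4π×(3.90×10¹¹)²) = 3.61 W m⁻².
From T_eq⁴ = S(1−A)/(4σ): 1−A = 4σT_eq⁴/S.
1−A = 4 × 5.67×10⁻⁸ × (48.3)⁴ / 3.61 = 0.342.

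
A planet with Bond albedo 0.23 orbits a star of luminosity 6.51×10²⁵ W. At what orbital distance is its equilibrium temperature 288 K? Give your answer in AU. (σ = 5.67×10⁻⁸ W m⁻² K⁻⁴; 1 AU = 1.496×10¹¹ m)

From T_eq⁴ = L(1−A)/(16πσd²): d = √[L(1−A)/(16πσT_eq⁴)].
d = √[6.51×10²⁵ × 0.77 / (16π × 5.67×10⁻⁸ × (288)⁴)] = 5.06×10¹⁰ m = 0.338 AU.

d ≈ 0.338 AU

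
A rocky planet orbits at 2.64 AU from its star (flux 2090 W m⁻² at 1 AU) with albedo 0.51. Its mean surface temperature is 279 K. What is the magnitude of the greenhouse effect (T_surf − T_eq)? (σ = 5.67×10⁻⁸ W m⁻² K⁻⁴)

ΔT ≈ 119.5 K

S = 2090/2.64² = 299.9 W m⁻².
T_eq = [S(1−A)/(4σ)]^(1/4) = [299.9×0.49/(4×5.67×10⁻⁸)]^(1/4) = 159.5 K.
ΔT = T_surf − T_eq = 279 − 159.5.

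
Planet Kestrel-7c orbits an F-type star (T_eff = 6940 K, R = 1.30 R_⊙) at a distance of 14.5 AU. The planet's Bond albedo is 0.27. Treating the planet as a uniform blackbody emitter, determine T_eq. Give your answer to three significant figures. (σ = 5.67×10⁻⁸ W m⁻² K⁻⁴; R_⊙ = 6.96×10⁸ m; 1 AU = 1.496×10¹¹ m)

R_⋆ = 1.30 × 6.96×10⁸ = 9.05×10⁸ m.
d = 14.5 AU = 2.17×10¹² m.
L = 4πR_⋆²σT_⋆⁴ = 4π(9.05×10⁸)² × 5.67×10⁻⁸ × (6940)⁴ = 1.35×10²⁷ W.
S = L/(4πd²) = 22.9 W m⁻².
Energy balance: absorbed = emitted ⇒ πR²·S(1−A) = 4πR²·σT_eq⁴, so T_eq⁴ = S(1−A)/(4σ).
T_eq = [22.9 × 0.73 / (4 × 5.67×10⁻⁸)]^(1/4) = (7.37×10⁷)^(1/4) = 92.6 K.

T_eq ≈ 92.6 K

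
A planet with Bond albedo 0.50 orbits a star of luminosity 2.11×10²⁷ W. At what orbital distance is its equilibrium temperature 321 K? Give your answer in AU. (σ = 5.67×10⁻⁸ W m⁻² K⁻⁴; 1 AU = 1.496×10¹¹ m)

From T_eq⁴ = L(1−A)/(16πσd²): d = √[L(1−A)/(16πσT_eq⁴)].
d = √[2.11×10²⁷ × 0.50 / (16π × 5.67×10⁻⁸ × (321)⁴)] = 1.87×10¹¹ m = 1.25 AU.

d ≈ 1.25 AU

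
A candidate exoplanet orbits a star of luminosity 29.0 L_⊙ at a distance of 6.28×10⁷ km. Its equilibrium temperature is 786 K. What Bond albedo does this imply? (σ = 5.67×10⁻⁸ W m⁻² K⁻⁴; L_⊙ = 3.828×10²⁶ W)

A ≈ 0.61

d = 6.28×10⁷ km = 6.28×10¹⁰ m.
L = 29.0 × 3.828×10²⁶ = 1.11×10²⁸ W.
Flux: S = L/(4πd²) = 1.11×10²⁸/(4π×(6.28×10¹⁰)²) = 2.24×10⁵ W m⁻².
From T_eq⁴ = S(1−A)/(4σ): 1−A = 4σT_eq⁴/S.
1−A = 4 × 5.67×10⁻⁸ × (786)⁴ / 2.24×10⁵ = 0.386.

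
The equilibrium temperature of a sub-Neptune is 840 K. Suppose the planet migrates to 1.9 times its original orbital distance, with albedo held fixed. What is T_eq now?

T_eq ≈ 609 K

T_eq ∝ L^(1/4) · d^(−1/2).
T′ = 840 / 1.9^(1/2) = 609 K.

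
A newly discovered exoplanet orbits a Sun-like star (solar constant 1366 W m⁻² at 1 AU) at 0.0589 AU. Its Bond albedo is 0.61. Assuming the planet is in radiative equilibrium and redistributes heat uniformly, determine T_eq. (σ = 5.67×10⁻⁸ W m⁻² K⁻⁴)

Flux at 0.0589 AU: S = 1366/0.0589² = 3.94×10⁵ W m⁻².
Energy balance: absorbed = emitted ⇒ πR²·S(1−A) = 4πR²·σT_eq⁴, so T_eq⁴ = S(1−A)/(4σ).
T_eq = [3.94×10⁵ × 0.39 / (4 × 5.67×10⁻⁸)]^(1/4) = (6.77×10¹¹)^(1/4) = 907 K.

T_eq ≈ 907 K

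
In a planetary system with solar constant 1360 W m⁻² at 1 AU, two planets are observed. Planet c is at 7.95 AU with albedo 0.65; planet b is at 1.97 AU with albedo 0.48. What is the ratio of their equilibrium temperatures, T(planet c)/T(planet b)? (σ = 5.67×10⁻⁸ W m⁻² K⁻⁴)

T₁/T₂ ≈ 0.451

T_eq = [S₀(1−A)/(4σd²)]^(1/4), so T ∝ (1−A)^(1/4) / √d.
T₁ = [1360×0.35/(4×5.67×10⁻⁸×7.95²)]^(1/4) = 75.91 K.
T₂ = [1360×0.52/(4×5.67×10⁻⁸×1.97²)]^(1/4) = 168.36 K.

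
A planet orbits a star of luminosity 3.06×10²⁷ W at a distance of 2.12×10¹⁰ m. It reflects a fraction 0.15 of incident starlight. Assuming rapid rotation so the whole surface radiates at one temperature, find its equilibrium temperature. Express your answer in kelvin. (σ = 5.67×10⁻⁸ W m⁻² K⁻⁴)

T_eq ≈ 1190 K

Flux: S = L/(4πd²) = 3.06×10²⁷/(4π×(2.12×10¹⁰)²) = 5.42×10⁵ W m⁻².
Energy balance: absorbed = emitted ⇒ πR²·S(1−A) = 4πR²·σT_eq⁴, so T_eq⁴ = S(1−A)/(4σ).
T_eq = [5.42×10⁵ × 0.85 / (4 × 5.67×10⁻⁸)]^(1/4) = (2.03×10¹²)^(1/4) = 1190 K.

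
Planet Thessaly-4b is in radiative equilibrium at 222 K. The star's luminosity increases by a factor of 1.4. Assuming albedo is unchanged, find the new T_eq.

T_eq ≈ 241 K

T_eq ∝ L^(1/4) · d^(−1/2).
T′ = 222 × 1.4^(1/4) = 241 K.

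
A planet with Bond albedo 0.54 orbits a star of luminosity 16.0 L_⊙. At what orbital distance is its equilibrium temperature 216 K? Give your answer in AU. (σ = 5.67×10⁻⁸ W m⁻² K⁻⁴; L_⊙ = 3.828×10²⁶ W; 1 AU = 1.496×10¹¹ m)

L = 16.0 × 3.828×10²⁶ = 6.12×10²⁷ W.
From T_eq⁴ = L(1−A)/(16πσd²): d = √[L(1−A)/(16πσT_eq⁴)].
d = √[6.12×10²⁷ × 0.46 / (16π × 5.67×10⁻⁸ × (216)⁴)] = 6.74×10¹¹ m = 4.50 AU.

d ≈ 4.50 AU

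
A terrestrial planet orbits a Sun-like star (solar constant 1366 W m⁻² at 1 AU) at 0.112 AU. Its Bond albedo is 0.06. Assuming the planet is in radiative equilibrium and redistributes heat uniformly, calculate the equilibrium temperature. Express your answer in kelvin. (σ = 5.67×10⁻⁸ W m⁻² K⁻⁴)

Flux at 0.112 AU: S = 1366/0.112² = 1.09×10⁵ W m⁻².
Energy balance: absorbed = emitted ⇒ πR²·S(1−A) = 4πR²·σT_eq⁴, so T_eq⁴ = S(1−A)/(4σ).
T_eq = [1.09×10⁵ × 0.94 / (4 × 5.67×10⁻⁸)]^(1/4) = (4.51×10¹¹)^(1/4) = 820 K.

T_eq ≈ 820 K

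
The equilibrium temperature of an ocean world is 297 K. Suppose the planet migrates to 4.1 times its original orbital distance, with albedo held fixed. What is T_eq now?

T_eq ≈ 147 K

T_eq ∝ L^(1/4) · d^(−1/2).
T′ = 297 / 4.1^(1/2) = 147 K.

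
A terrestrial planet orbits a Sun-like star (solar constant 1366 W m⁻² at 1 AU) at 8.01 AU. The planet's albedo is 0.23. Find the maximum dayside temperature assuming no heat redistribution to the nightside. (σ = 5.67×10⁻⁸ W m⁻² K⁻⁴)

T_ss ≈ 130 K

Flux at 8.01 AU: S = 1366/8.01² = 21.3 W m⁻².
With no redistribution each surface element balances locally: S(1−A) = σT⁴.
T = [21.3 × 0.77 / 5.67×10⁻⁸]^(1/4) = (2.89×10⁸)^(1/4) = 130 K.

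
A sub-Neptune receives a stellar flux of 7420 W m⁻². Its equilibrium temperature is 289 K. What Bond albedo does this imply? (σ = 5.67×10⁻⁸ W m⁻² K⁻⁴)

From T_eq⁴ = S(1−A)/(4σ): 1−A = 4σT_eq⁴/S.
1−A = 4 × 5.67×10⁻⁸ × (289)⁴ / 7420 = 0.213.

A ≈ 0.79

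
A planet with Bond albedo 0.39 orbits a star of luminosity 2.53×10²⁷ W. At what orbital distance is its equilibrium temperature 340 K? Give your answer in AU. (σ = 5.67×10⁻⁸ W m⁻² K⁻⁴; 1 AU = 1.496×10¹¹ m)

d ≈ 1.35 AU

From T_eq⁴ = L(1−A)/(16πσd²): d = √[L(1−A)/(16πσT_eq⁴)].
d = √[2.53×10²⁷ × 0.61 / (16π × 5.67×10⁻⁸ × (340)⁴)] = 2.01×10¹¹ m = 1.35 AU.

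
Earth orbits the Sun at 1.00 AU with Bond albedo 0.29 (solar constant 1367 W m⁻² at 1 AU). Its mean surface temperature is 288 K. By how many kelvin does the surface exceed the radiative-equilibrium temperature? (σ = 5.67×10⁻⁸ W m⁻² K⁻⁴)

S = 1367/1.00² = 1367 W m⁻².
T_eq = [S(1−A)/(4σ)]^(1/4) = [1367×0.71/(4×5.67×10⁻⁸)]^(1/4) = 255.8 K.
ΔT = T_surf − T_eq = 288 − 255.8.

ΔT ≈ 32.2 K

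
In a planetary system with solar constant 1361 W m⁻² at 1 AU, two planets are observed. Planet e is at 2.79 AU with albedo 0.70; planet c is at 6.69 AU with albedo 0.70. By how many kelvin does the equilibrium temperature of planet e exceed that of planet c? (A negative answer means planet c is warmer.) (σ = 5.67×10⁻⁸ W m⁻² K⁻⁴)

T_eq = [S₀(1−A)/(4σd²)]^(1/4), so T ∝ (1−A)^(1/4) / √d.
T₁ = [1361×0.30/(4×5.67×10⁻⁸×2.79²)]^(1/4) = 123.32 K.
T₂ = [1361×0.30/(4×5.67×10⁻⁸×6.69²)]^(1/4) = 79.64 K.

ΔT ≈ 43.7 K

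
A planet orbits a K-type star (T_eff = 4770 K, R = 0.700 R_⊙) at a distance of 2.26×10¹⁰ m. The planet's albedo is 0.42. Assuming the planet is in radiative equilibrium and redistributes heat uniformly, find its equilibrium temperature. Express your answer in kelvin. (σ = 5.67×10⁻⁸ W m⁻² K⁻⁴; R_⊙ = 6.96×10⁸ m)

T_eq ≈ 432 K

R_⋆ = 0.700 × 6.96×10⁸ = 4.87×10⁸ m.
L = 4πR_⋆²σT_⋆⁴ = 4π(4.87×10⁸)² × 5.67×10⁻⁸ × (4770)⁴ = 8.76×10²⁵ W.
S = L/(4πd²) = 1.36×10⁴ W m⁻².
Energy balance: absorbed = emitted ⇒ πR²·S(1−A) = 4πR²·σT_eq⁴, so T_eq⁴ = S(1−A)/(4σ).
T_eq = [1.36×10⁴ × 0.58 / (4 × 5.67×10⁻⁸)]^(1/4) = (3.49×10¹⁰)^(1/4) = 432 K.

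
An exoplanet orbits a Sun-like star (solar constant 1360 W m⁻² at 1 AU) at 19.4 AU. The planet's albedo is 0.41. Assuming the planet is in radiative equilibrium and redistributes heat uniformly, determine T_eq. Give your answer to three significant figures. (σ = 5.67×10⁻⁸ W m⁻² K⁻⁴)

T_eq ≈ 55.4 K

Flux at 19.4 AU: S = 1360/19.4² = 3.61 W m⁻².
Energy balance: absorbed = emitted ⇒ πR²·S(1−A) = 4πR²·σT_eq⁴, so T_eq⁴ = S(1−A)/(4σ).
T_eq = [3.61 × 0.59 / (4 × 5.67×10⁻⁸)]^(1/4) = (9.40×10⁶)^(1/4) = 55.4 K.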